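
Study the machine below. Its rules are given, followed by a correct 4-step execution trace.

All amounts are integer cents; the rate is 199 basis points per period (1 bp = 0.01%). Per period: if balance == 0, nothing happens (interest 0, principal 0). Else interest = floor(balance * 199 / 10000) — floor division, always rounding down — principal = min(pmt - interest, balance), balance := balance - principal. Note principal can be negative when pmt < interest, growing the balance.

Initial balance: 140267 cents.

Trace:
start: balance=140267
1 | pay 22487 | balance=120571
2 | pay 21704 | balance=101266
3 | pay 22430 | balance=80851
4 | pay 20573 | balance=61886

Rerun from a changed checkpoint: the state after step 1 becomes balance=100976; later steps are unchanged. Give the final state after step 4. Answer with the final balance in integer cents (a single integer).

41098

state after step 1 := balance=100976
2 | pay 21704 | balance=81281
3 | pay 22430 | balance=60468
4 | pay 20573 | balance=41098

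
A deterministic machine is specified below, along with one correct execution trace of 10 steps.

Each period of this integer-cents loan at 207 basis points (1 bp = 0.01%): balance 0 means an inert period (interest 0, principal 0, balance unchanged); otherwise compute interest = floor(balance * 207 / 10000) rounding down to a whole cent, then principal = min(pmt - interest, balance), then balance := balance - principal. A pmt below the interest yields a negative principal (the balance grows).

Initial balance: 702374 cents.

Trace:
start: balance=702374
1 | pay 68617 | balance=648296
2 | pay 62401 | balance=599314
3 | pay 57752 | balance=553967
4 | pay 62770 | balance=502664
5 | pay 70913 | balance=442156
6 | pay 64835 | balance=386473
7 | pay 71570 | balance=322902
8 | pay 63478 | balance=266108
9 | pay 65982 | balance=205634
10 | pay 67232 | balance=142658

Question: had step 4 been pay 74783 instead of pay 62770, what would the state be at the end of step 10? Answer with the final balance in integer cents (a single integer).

129073

(re-executing from step 4 with the substitution; state before step 4: balance=553967)
4 | pay 74783 | balance=490651
5 | pay 70913 | balance=429894
6 | pay 64835 | balance=373957
7 | pay 71570 | balance=310127
8 | pay 63478 | balance=253068
9 | pay 65982 | balance=192324
10 | pay 67232 | balance=129073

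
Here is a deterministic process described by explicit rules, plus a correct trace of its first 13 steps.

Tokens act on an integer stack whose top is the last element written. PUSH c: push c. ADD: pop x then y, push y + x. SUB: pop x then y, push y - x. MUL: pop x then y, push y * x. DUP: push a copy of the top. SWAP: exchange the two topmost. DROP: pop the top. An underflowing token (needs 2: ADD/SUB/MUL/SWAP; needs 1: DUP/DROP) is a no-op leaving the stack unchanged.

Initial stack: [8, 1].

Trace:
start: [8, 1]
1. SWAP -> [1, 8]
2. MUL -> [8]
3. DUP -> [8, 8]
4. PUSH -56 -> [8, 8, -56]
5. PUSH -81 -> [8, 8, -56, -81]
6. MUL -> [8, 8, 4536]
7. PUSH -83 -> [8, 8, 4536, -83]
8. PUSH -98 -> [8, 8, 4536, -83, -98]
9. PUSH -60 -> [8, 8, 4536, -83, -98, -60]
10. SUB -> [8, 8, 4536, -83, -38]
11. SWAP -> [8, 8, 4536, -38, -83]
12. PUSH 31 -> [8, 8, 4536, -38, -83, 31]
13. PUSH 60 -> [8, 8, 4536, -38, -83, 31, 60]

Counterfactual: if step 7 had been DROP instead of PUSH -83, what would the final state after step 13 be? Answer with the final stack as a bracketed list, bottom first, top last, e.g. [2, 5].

(re-executing from step 7 with the substitution; state before step 7: [8, 8, 4536])
7. DROP -> [8, 8]
8. PUSH -98 -> [8, 8, -98]
9. PUSH -60 -> [8, 8, -98, -60]
10. SUB -> [8, 8, -38]
11. SWAP -> [8, -38, 8]
12. PUSH 31 -> [8, -38, 8, 31]
13. PUSH 60 -> [8, -38, 8, 31, 60]

[8, -38, 8, 31, 60]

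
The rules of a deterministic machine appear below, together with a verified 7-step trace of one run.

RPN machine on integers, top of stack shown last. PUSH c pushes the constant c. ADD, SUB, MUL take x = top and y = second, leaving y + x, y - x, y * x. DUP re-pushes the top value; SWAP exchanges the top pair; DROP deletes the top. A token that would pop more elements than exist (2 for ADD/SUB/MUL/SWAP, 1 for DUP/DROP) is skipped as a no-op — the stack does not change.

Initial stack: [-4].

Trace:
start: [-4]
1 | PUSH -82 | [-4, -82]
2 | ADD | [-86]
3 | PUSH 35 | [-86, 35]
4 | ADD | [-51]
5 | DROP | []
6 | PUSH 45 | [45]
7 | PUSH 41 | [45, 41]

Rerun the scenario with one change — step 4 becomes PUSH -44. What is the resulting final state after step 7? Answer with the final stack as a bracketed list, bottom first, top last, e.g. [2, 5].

[-86, 35, 45, 41]

(re-executing from step 4 with the substitution; state before step 4: [-86, 35])
4 | PUSH -44 | [-86, 35, -44]
5 | DROP | [-86, 35]
6 | PUSH 45 | [-86, 35, 45]
7 | PUSH 41 | [-86, 35, 45, 41]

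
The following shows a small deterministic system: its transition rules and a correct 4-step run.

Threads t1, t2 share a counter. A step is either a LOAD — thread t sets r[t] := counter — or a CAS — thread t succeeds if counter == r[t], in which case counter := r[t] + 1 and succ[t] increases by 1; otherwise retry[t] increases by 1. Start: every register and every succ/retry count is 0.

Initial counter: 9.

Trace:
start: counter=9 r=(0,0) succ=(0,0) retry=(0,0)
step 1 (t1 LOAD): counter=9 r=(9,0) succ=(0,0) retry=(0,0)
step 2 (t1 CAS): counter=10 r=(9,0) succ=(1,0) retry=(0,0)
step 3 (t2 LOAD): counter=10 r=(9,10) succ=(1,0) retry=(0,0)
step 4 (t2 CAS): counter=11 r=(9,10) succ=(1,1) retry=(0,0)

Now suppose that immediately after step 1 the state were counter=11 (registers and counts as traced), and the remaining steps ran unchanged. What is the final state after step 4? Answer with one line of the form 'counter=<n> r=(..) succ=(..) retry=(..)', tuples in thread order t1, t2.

state after step 1 := counter=11 r=(9,0) succ=(0,0) retry=(0,0)
step 2 (t1 CAS): counter=11 r=(9,0) succ=(0,0) retry=(1,0)
step 3 (t2 LOAD): counter=11 r=(9,11) succ=(0,0) retry=(1,0)
step 4 (t2 CAS): counter=12 r=(9,11) succ=(0,1) retry=(1,0)

counter=12 r=(9,11) succ=(0,1) retry=(1,0)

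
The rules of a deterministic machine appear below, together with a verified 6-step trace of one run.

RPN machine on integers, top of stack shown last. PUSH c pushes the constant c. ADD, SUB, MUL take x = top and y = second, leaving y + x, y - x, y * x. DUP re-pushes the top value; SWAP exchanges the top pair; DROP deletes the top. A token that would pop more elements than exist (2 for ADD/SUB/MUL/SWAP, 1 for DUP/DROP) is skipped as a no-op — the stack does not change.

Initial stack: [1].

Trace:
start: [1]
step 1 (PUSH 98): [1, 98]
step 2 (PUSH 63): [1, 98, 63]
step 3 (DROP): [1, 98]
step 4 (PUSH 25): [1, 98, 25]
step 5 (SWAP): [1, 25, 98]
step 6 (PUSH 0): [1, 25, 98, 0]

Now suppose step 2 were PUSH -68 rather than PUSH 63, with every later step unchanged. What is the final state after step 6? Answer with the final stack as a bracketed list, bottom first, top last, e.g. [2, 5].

[1, 25, 98, 0]

(re-executing from step 2 with the substitution; state before step 2: [1, 98])
step 2 (PUSH -68): [1, 98, -68]
step 3 (DROP): [1, 98]
step 4 (PUSH 25): [1, 98, 25]
step 5 (SWAP): [1, 25, 98]
step 6 (PUSH 0): [1, 25, 98, 0]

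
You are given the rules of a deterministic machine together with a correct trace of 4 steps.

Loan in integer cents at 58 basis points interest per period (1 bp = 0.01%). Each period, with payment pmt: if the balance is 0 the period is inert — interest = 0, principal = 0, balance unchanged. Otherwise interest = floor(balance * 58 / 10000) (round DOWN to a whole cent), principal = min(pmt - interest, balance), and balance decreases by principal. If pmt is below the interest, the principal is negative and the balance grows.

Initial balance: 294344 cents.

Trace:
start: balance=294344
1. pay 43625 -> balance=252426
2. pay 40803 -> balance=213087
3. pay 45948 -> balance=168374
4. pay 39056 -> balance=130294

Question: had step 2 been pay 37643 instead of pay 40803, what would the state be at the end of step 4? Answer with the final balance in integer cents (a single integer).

(re-executing from step 2 with the substitution; state before step 2: balance=252426)
2. pay 37643 -> balance=216247
3. pay 45948 -> balance=171553
4. pay 39056 -> balance=133492

133492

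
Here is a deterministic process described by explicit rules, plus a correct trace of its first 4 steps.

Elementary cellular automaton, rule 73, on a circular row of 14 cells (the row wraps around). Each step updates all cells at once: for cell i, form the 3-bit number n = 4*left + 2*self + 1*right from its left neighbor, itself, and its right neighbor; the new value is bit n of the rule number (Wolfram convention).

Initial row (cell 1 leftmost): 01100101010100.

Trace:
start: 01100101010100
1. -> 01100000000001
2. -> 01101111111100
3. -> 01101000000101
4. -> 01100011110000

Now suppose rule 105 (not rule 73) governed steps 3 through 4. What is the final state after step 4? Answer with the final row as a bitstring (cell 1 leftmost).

11001011110010

(re-executing steps 3..4 under rule 105; state before step 3: 01101111111100)
3. -> 01111000000101
4. -> 11001011110010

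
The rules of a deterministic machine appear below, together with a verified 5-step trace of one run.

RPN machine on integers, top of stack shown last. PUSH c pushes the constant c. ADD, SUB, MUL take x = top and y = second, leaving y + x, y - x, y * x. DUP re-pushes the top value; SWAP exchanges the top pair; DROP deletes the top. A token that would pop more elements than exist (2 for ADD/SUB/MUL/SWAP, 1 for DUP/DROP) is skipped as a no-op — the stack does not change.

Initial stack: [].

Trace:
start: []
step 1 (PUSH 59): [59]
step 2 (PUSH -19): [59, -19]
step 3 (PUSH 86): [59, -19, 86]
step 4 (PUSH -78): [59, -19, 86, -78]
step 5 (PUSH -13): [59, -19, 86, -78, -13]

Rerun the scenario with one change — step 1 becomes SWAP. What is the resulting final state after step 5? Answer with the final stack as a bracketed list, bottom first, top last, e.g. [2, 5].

(re-executing from step 1 with the substitution; state before step 1: [])
step 1 (SWAP): []
step 2 (PUSH -19): [-19]
step 3 (PUSH 86): [-19, 86]
step 4 (PUSH -78): [-19, 86, -78]
step 5 (PUSH -13): [-19, 86, -78, -13]

[-19, 86, -78, -13]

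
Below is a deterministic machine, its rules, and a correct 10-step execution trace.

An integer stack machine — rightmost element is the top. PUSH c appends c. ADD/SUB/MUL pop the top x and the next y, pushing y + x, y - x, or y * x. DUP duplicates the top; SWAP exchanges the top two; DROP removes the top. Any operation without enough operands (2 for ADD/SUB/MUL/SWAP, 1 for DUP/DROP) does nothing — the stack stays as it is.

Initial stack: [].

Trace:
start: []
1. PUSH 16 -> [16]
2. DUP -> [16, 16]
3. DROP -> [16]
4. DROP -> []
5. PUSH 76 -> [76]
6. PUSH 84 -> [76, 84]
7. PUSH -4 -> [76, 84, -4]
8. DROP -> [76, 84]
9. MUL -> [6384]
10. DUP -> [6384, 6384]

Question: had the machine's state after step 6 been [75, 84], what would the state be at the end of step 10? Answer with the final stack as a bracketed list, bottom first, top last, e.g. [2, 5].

state after step 6 := [75, 84]
7. PUSH -4 -> [75, 84, -4]
8. DROP -> [75, 84]
9. MUL -> [6300]
10. DUP -> [6300, 6300]

[6300, 6300]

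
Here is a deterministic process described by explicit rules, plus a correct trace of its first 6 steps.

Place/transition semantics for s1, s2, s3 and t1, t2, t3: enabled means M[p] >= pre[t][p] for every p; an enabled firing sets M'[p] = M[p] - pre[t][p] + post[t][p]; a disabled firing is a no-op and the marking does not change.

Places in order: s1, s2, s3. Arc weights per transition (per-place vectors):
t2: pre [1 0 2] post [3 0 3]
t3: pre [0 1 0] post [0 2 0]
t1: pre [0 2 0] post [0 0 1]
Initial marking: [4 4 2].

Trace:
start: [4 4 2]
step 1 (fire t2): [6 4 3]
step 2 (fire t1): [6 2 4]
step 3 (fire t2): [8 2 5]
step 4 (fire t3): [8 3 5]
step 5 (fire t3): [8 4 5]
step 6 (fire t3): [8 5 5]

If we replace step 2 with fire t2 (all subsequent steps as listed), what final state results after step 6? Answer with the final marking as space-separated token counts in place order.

(re-executing from step 2 with the substitution; state before step 2: [6 4 3])
step 2 (fire t2): [8 4 4]
step 3 (fire t2): [10 4 5]
step 4 (fire t3): [10 5 5]
step 5 (fire t3): [10 6 5]
step 6 (fire t3): [10 7 5]

10 7 5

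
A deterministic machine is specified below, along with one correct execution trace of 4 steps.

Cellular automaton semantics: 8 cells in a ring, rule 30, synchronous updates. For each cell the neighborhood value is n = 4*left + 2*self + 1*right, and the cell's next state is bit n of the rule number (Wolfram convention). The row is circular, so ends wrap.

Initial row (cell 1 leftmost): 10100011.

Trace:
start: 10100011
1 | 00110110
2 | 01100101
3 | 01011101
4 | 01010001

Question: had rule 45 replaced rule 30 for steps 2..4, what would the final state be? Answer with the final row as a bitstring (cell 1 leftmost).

10000010

(re-executing steps 2..4 under rule 45; state before step 2: 00110110)
2 | 10101100
3 | 11111000
4 | 10000010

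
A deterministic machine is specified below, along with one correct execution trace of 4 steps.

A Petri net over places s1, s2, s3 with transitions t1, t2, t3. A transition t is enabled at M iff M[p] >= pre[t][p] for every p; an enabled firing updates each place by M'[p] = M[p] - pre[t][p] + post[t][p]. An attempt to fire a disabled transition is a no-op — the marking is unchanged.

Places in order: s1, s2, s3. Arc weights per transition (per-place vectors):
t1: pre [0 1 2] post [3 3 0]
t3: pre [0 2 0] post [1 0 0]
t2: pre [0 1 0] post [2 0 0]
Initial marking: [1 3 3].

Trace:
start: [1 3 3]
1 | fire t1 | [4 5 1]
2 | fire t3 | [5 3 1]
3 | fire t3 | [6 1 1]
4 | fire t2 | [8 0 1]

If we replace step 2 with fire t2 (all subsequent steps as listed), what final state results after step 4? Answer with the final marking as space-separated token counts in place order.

9 1 1

(re-executing from step 2 with the substitution; state before step 2: [4 5 1])
2 | fire t2 | [6 4 1]
3 | fire t3 | [7 2 1]
4 | fire t2 | [9 1 1]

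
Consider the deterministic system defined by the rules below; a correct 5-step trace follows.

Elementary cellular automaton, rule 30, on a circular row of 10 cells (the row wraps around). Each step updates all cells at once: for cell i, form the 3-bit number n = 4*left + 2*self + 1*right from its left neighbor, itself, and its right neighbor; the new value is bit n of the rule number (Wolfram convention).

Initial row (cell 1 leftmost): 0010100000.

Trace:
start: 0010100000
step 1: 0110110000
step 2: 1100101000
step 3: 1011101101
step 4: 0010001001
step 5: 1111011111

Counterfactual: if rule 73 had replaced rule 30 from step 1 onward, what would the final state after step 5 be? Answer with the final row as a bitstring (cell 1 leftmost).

(re-executing steps 1..5 under rule 73; state before step 1: 0010100000)
step 1: 1000001111
step 2: 1011101000
step 3: 0010100010
step 4: 1000001000
step 5: 0011100010

0011100010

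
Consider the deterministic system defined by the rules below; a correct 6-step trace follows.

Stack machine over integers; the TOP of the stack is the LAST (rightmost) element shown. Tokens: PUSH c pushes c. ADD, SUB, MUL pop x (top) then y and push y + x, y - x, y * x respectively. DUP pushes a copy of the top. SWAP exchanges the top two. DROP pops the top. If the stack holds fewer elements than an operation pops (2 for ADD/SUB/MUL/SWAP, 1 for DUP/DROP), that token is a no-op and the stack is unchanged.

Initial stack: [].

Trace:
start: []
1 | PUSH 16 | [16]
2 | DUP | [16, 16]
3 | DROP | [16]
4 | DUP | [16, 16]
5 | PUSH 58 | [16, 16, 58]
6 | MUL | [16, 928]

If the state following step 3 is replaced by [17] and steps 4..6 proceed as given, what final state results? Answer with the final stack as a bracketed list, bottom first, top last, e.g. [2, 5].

[17, 986]

state after step 3 := [17]
4 | DUP | [17, 17]
5 | PUSH 58 | [17, 17, 58]
6 | MUL | [17, 986]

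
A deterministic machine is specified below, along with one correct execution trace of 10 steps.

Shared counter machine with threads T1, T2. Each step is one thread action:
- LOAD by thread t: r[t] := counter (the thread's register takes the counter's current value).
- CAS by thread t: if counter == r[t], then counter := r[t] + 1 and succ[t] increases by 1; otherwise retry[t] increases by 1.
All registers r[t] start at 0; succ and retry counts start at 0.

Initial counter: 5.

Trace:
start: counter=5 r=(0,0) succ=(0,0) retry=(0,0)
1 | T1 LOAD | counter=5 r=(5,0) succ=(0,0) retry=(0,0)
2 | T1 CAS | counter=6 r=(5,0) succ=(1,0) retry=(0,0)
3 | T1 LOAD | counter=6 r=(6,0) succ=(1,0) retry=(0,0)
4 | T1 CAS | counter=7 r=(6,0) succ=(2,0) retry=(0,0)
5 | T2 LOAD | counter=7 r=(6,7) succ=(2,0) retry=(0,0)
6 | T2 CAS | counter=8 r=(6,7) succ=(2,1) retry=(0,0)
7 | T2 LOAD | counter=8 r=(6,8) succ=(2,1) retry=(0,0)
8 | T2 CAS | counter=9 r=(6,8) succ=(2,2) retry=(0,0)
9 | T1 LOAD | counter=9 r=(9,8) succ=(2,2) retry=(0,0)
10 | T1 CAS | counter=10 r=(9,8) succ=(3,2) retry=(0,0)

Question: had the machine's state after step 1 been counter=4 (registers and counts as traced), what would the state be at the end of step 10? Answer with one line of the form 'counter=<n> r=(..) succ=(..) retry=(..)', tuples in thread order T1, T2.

state after step 1 := counter=4 r=(5,0) succ=(0,0) retry=(0,0)
2 | T1 CAS | counter=4 r=(5,0) succ=(0,0) retry=(1,0)
3 | T1 LOAD | counter=4 r=(4,0) succ=(0,0) retry=(1,0)
4 | T1 CAS | counter=5 r=(4,0) succ=(1,0) retry=(1,0)
5 | T2 LOAD | counter=5 r=(4,5) succ=(1,0) retry=(1,0)
6 | T2 CAS | counter=6 r=(4,5) succ=(1,1) retry=(1,0)
7 | T2 LOAD | counter=6 r=(4,6) succ=(1,1) retry=(1,0)
8 | T2 CAS | counter=7 r=(4,6) succ=(1,2) retry=(1,0)
9 | T1 LOAD | counter=7 r=(7,6) succ=(1,2) retry=(1,0)
10 | T1 CAS | counter=8 r=(7,6) succ=(2,2) retry=(1,0)

counter=8 r=(7,6) succ=(2,2) retry=(1,0)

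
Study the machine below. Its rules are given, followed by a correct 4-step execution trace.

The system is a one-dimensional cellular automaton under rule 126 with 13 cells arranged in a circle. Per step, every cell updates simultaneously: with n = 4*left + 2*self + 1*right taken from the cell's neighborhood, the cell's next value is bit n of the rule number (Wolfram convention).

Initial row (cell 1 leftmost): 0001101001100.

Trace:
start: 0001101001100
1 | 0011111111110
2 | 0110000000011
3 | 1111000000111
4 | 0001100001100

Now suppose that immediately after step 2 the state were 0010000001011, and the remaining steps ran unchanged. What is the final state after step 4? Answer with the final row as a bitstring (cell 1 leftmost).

0001100110000

state after step 2 := 0010000001011
3 | 1111000011111
4 | 0001100110000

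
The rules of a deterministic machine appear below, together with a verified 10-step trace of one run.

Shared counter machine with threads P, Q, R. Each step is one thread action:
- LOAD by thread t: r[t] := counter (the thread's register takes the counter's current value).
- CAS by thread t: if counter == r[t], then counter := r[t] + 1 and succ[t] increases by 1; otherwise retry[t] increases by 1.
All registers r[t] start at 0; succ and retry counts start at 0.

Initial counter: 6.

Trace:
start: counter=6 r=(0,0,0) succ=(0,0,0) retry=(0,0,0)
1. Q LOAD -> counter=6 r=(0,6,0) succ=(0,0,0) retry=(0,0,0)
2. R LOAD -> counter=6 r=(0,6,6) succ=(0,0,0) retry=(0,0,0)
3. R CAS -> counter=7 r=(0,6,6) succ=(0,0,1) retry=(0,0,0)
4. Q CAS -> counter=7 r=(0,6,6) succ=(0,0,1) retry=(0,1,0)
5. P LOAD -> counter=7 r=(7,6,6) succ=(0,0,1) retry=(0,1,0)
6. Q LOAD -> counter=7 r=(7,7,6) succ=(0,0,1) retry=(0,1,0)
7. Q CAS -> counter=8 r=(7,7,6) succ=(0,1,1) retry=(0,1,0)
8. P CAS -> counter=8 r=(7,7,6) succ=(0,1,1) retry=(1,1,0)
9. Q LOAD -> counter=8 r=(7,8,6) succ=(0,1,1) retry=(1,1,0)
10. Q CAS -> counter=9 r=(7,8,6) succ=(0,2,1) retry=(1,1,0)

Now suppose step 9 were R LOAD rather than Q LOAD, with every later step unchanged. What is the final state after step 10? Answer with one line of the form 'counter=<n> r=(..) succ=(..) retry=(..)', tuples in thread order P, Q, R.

(re-executing from step 9 with the substitution; state before step 9: counter=8 r=(7,7,6) succ=(0,1,1) retry=(1,1,0))
9. R LOAD -> counter=8 r=(7,7,8) succ=(0,1,1) retry=(1,1,0)
10. Q CAS -> counter=8 r=(7,7,8) succ=(0,1,1) retry=(1,2,0)

counter=8 r=(7,7,8) succ=(0,1,1) retry=(1,2,0)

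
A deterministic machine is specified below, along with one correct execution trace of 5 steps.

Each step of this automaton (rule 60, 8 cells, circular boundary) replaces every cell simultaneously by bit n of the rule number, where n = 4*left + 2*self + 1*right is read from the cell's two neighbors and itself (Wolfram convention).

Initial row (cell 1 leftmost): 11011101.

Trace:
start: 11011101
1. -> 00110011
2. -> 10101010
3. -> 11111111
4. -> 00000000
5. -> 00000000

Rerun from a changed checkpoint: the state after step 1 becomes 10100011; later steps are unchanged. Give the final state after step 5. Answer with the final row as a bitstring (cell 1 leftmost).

10011001

state after step 1 := 10100011
2. -> 01110010
3. -> 01001011
4. -> 11101110
5. -> 10011001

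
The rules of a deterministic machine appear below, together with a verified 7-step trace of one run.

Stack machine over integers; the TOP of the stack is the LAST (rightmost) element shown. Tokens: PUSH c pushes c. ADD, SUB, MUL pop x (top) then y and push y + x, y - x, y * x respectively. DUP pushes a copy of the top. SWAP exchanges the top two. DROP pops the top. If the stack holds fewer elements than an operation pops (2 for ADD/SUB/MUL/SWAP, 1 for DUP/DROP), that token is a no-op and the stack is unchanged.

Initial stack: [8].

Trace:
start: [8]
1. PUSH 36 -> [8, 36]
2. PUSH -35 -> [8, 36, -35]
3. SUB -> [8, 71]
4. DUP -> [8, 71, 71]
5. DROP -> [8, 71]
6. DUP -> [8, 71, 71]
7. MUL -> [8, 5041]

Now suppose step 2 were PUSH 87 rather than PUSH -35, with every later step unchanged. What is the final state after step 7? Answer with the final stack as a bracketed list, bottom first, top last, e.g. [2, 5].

(re-executing from step 2 with the substitution; state before step 2: [8, 36])
2. PUSH 87 -> [8, 36, 87]
3. SUB -> [8, -51]
4. DUP -> [8, -51, -51]
5. DROP -> [8, -51]
6. DUP -> [8, -51, -51]
7. MUL -> [8, 2601]

[8, 2601]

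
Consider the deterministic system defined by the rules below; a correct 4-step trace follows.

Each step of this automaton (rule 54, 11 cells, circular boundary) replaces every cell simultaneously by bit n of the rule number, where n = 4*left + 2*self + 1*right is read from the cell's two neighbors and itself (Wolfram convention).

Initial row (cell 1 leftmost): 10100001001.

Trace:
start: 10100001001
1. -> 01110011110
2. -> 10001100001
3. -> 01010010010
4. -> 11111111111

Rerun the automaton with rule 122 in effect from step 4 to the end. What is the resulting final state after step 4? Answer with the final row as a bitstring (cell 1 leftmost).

10101101101

(re-executing step 4 under rule 122; state before step 4: 01010010010)
4. -> 10101101101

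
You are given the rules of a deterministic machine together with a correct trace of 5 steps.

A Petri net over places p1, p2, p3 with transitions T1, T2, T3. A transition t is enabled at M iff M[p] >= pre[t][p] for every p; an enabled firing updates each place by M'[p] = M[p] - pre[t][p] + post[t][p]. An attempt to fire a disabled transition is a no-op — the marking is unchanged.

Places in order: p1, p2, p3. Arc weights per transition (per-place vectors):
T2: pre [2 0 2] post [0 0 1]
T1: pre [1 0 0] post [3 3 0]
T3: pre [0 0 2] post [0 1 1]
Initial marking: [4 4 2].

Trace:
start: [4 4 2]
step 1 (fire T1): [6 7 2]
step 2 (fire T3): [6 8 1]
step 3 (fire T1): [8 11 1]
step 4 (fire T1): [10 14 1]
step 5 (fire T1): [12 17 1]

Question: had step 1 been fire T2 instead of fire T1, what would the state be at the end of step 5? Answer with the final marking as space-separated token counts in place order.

(re-executing from step 1 with the substitution; state before step 1: [4 4 2])
step 1 (fire T2): [2 4 1]
step 2 (fire T3): [2 4 1]
step 3 (fire T1): [4 7 1]
step 4 (fire T1): [6 10 1]
step 5 (fire T1): [8 13 1]

8 13 1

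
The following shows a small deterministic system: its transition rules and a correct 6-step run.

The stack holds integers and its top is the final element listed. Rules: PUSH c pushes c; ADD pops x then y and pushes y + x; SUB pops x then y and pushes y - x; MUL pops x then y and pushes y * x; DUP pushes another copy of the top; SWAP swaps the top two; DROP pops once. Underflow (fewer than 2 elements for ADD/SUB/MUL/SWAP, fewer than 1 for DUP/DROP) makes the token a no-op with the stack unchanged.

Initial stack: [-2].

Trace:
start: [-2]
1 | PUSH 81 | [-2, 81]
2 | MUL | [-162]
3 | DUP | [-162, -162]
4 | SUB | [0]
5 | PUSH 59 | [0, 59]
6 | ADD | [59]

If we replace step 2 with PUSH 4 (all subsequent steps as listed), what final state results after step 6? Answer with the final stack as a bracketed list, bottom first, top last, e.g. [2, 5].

(re-executing from step 2 with the substitution; state before step 2: [-2, 81])
2 | PUSH 4 | [-2, 81, 4]
3 | DUP | [-2, 81, 4, 4]
4 | SUB | [-2, 81, 0]
5 | PUSH 59 | [-2, 81, 0, 59]
6 | ADD | [-2, 81, 59]

[-2, 81, 59]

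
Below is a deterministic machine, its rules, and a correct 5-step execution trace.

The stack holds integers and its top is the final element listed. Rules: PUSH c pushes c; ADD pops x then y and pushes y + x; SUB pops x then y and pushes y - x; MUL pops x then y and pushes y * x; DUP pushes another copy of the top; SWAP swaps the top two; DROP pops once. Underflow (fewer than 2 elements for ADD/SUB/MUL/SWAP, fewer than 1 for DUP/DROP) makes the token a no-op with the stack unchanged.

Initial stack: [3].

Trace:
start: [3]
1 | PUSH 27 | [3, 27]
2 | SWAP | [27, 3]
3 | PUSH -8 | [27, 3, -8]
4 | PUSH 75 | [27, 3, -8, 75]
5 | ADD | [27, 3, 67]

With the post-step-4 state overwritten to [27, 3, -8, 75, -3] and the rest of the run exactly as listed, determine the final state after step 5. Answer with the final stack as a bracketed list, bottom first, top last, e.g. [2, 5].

[27, 3, -8, 72]

state after step 4 := [27, 3, -8, 75, -3]
5 | ADD | [27, 3, -8, 72]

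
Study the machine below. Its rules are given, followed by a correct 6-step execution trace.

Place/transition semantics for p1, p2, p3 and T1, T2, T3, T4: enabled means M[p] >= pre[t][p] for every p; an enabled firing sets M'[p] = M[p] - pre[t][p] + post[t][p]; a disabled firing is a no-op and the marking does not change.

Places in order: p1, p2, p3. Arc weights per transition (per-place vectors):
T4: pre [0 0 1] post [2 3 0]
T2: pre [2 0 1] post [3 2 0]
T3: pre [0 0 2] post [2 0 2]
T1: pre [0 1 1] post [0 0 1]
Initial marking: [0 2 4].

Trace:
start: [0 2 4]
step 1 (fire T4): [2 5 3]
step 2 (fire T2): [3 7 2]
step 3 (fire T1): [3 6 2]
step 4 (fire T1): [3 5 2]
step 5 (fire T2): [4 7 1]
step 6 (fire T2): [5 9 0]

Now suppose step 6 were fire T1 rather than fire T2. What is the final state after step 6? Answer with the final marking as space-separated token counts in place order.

4 6 1

(re-executing from step 6 with the substitution; state before step 6: [4 7 1])
step 6 (fire T1): [4 6 1]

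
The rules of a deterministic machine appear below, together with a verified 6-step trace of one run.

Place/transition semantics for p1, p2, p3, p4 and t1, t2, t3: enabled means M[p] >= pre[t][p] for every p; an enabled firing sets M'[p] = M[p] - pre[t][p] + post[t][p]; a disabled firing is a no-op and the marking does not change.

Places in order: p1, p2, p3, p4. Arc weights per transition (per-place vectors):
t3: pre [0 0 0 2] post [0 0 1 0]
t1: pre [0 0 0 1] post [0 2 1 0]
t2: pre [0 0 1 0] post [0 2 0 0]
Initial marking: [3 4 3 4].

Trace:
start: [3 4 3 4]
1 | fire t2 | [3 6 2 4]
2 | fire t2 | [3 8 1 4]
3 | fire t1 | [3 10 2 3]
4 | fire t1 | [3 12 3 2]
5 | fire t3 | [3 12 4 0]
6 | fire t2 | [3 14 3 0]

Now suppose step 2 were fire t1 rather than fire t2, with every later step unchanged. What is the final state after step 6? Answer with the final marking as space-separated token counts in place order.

3 14 4 1

(re-executing from step 2 with the substitution; state before step 2: [3 6 2 4])
2 | fire t1 | [3 8 3 3]
3 | fire t1 | [3 10 4 2]
4 | fire t1 | [3 12 5 1]
5 | fire t3 | [3 12 5 1]
6 | fire t2 | [3 14 4 1]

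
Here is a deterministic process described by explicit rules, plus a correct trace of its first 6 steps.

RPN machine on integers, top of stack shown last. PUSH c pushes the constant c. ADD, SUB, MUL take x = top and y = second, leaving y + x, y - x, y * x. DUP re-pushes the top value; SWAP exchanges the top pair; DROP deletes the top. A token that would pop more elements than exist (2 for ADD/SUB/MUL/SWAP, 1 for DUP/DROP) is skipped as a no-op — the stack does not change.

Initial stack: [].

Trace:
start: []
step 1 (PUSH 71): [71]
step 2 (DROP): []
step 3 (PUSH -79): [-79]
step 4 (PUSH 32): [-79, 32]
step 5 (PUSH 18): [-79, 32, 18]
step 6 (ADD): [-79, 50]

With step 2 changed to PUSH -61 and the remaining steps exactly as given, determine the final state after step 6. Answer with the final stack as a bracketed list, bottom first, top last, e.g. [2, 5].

(re-executing from step 2 with the substitution; state before step 2: [71])
step 2 (PUSH -61): [71, -61]
step 3 (PUSH -79): [71, -61, -79]
step 4 (PUSH 32): [71, -61, -79, 32]
step 5 (PUSH 18): [71, -61, -79, 32, 18]
step 6 (ADD): [71, -61, -79, 50]

[71, -61, -79, 50]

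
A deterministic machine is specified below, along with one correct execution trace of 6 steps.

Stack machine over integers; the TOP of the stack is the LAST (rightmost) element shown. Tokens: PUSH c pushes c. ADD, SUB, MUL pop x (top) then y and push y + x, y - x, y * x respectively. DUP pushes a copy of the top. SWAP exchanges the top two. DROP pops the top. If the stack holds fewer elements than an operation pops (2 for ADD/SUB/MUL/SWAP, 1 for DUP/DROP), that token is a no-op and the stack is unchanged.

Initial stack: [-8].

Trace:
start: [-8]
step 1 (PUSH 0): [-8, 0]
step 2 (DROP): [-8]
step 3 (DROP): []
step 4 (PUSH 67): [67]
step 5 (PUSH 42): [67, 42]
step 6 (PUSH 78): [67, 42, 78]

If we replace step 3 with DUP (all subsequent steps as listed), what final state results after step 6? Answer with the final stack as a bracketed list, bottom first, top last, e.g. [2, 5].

(re-executing from step 3 with the substitution; state before step 3: [-8])
step 3 (DUP): [-8, -8]
step 4 (PUSH 67): [-8, -8, 67]
step 5 (PUSH 42): [-8, -8, 67, 42]
step 6 (PUSH 78): [-8, -8, 67, 42, 78]

[-8, -8, 67, 42, 78]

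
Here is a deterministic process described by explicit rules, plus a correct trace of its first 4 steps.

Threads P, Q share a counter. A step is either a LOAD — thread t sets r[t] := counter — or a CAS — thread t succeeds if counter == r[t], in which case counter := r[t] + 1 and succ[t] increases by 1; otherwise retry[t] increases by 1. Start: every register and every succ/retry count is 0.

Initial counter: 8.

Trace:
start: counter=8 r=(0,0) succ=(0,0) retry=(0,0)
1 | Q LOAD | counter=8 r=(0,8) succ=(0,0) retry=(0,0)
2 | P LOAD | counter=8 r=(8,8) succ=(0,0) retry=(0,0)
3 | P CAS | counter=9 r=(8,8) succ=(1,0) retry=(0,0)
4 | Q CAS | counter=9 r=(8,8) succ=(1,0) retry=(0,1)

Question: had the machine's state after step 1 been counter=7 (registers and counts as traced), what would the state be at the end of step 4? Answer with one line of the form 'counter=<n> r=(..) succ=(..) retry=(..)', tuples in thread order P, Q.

counter=9 r=(7,8) succ=(1,1) retry=(0,0)

state after step 1 := counter=7 r=(0,8) succ=(0,0) retry=(0,0)
2 | P LOAD | counter=7 r=(7,8) succ=(0,0) retry=(0,0)
3 | P CAS | counter=8 r=(7,8) succ=(1,0) retry=(0,0)
4 | Q CAS | counter=9 r=(7,8) succ=(1,1) retry=(0,0)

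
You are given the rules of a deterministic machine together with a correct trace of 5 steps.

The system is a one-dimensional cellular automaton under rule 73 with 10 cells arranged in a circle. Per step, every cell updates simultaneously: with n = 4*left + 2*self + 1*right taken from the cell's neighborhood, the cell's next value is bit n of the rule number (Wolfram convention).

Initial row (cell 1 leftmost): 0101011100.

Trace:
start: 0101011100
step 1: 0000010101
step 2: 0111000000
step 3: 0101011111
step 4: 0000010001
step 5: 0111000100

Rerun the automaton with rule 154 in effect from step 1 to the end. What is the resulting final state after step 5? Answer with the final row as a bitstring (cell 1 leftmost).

1110101000

(re-executing steps 1..5 under rule 154; state before step 1: 0101011100)
step 1: 1000011010
step 2: 0100110000
step 3: 1011101000
step 4: 0011000101
step 5: 1110101000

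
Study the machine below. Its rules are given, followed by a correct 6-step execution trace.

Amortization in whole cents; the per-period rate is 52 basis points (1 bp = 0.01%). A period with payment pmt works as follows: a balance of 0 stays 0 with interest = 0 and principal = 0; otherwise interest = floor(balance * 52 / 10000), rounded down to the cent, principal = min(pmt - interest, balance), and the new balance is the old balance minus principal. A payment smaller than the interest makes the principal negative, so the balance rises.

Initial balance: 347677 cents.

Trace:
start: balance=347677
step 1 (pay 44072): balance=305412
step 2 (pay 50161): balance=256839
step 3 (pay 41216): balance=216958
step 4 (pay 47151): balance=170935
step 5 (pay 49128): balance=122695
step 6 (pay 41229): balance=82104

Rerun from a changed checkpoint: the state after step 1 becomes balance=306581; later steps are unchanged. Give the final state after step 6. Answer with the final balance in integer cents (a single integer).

state after step 1 := balance=306581
step 2 (pay 50161): balance=258014
step 3 (pay 41216): balance=218139
step 4 (pay 47151): balance=172122
step 5 (pay 49128): balance=123889
step 6 (pay 41229): balance=83304

83304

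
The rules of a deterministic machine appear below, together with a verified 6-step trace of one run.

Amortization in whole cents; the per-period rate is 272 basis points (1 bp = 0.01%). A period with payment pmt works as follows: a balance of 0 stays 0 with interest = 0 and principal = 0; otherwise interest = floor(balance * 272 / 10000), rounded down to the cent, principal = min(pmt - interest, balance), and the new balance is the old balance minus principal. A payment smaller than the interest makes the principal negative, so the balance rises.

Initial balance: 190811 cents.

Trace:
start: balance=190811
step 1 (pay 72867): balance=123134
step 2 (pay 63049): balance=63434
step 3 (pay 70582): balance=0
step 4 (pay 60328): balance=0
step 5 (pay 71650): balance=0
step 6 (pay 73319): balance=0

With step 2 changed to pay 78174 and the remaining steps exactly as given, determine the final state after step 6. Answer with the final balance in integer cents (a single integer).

(re-executing from step 2 with the substitution; state before step 2: balance=123134)
step 2 (pay 78174): balance=48309
step 3 (pay 70582): balance=0
step 4 (pay 60328): balance=0
step 5 (pay 71650): balance=0
step 6 (pay 73319): balance=0

0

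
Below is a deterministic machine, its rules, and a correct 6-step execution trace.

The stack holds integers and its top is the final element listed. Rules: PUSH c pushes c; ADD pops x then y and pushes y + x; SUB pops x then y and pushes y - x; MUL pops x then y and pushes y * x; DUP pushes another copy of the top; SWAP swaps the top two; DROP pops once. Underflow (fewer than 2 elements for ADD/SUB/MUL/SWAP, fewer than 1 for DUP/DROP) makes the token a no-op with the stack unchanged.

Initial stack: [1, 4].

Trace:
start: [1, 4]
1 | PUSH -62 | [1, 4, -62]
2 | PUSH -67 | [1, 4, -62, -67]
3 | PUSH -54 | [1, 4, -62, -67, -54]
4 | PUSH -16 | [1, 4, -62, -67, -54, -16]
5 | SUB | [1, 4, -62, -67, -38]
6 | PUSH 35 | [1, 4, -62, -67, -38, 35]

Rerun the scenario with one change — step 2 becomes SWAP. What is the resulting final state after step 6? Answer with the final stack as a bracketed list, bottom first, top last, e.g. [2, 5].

[1, -62, 4, -38, 35]

(re-executing from step 2 with the substitution; state before step 2: [1, 4, -62])
2 | SWAP | [1, -62, 4]
3 | PUSH -54 | [1, -62, 4, -54]
4 | PUSH -16 | [1, -62, 4, -54, -16]
5 | SUB | [1, -62, 4, -38]
6 | PUSH 35 | [1, -62, 4, -38, 35]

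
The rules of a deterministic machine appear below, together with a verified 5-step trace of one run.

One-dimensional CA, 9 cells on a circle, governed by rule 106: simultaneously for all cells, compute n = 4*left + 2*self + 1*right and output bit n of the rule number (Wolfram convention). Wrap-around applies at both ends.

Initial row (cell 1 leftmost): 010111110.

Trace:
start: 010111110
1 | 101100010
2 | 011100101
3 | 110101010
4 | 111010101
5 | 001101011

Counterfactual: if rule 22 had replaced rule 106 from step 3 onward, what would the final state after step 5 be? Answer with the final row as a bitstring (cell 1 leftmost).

(re-executing steps 3..5 under rule 22; state before step 3: 011100101)
3 | 000011101
4 | 100100001
5 | 011110010

011110010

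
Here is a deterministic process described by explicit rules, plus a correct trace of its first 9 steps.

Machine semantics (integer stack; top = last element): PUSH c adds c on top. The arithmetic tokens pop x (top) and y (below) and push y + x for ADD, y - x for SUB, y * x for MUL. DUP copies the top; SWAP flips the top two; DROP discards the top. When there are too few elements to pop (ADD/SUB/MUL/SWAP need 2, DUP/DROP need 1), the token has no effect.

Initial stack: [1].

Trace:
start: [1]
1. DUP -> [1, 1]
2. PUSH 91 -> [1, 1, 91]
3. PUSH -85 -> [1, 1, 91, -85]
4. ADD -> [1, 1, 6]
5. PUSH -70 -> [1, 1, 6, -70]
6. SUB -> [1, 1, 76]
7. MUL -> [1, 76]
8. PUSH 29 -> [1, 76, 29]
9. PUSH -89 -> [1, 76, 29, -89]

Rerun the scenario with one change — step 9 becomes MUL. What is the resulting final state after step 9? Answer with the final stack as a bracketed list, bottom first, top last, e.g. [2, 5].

[1, 2204]

(re-executing from step 9 with the substitution; state before step 9: [1, 76, 29])
9. MUL -> [1, 2204]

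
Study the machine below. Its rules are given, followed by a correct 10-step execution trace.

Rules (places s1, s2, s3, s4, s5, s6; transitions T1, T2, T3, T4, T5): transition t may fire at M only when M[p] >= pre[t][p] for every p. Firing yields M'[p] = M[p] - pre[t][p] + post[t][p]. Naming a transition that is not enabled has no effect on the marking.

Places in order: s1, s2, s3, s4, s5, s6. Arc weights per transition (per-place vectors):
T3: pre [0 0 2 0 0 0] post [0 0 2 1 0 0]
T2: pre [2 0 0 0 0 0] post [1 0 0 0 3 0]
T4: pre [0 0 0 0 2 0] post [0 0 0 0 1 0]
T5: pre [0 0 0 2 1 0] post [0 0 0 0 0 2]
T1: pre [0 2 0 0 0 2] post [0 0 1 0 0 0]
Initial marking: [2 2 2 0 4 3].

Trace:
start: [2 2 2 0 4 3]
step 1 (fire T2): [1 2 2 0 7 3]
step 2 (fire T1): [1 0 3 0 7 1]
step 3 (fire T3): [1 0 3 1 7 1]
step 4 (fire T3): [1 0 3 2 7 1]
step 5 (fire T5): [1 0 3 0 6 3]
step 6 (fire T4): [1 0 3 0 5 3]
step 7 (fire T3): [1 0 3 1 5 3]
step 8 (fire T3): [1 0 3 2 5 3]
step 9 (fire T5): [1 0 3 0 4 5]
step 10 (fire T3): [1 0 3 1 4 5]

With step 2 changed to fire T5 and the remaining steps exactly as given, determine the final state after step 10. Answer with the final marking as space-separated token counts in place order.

1 2 2 1 4 7

(re-executing from step 2 with the substitution; state before step 2: [1 2 2 0 7 3])
step 2 (fire T5): [1 2 2 0 7 3]
step 3 (fire T3): [1 2 2 1 7 3]
step 4 (fire T3): [1 2 2 2 7 3]
step 5 (fire T5): [1 2 2 0 6 5]
step 6 (fire T4): [1 2 2 0 5 5]
step 7 (fire T3): [1 2 2 1 5 5]
step 8 (fire T3): [1 2 2 2 5 5]
step 9 (fire T5): [1 2 2 0 4 7]
step 10 (fire T3): [1 2 2 1 4 7]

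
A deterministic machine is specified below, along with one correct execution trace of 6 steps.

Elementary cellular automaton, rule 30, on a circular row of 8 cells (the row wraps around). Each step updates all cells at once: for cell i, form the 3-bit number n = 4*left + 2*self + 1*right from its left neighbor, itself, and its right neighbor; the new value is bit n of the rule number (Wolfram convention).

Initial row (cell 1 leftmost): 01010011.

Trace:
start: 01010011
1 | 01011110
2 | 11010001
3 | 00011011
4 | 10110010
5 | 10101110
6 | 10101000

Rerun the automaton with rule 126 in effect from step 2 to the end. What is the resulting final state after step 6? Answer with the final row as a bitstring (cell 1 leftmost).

(re-executing steps 2..6 under rule 126; state before step 2: 01011110)
2 | 11110011
3 | 00011110
4 | 00110011
5 | 11111111
6 | 00000000

00000000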